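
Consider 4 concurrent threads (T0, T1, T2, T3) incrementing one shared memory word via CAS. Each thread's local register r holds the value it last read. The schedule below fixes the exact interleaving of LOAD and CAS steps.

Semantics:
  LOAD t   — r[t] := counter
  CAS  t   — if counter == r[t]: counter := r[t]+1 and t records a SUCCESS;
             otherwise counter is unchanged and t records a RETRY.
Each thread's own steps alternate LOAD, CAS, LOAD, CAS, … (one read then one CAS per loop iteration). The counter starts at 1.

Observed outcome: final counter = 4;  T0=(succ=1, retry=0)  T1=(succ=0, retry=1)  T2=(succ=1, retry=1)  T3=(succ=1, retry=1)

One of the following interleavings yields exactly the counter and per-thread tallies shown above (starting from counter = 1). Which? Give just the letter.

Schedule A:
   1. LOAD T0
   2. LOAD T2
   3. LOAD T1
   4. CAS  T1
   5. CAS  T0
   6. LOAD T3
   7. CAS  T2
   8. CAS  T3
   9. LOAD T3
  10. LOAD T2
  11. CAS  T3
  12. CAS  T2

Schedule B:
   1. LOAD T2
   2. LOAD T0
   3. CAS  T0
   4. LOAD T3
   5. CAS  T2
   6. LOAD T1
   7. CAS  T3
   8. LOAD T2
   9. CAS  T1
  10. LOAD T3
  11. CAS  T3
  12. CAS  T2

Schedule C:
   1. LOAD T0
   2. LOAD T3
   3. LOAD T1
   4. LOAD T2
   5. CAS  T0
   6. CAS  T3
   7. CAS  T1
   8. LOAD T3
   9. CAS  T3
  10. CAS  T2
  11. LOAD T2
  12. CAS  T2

C

Simulating candidate C:
step 1: T0 LOAD ⇒ load; ctr=1 reg=1
step 2: T3 LOAD ⇒ load; ctr=1 reg=1
step 3: T1 LOAD ⇒ load; ctr=1 reg=1
step 4: T2 LOAD ⇒ load; ctr=1 reg=1
step 5: T0 CAS ⇒ ok; ctr=2 reg=1
step 6: T3 CAS ⇒ retry; ctr=2 reg=1
step 7: T1 CAS ⇒ retry; ctr=2 reg=1
step 8: T3 LOAD ⇒ load; ctr=2 reg=2
step 9: T3 CAS ⇒ ok; ctr=3 reg=2
step 10: T2 CAS ⇒ retry; ctr=3 reg=1
step 11: T2 LOAD ⇒ load; ctr=3 reg=3
step 12: T2 CAS ⇒ ok; ctr=4 reg=3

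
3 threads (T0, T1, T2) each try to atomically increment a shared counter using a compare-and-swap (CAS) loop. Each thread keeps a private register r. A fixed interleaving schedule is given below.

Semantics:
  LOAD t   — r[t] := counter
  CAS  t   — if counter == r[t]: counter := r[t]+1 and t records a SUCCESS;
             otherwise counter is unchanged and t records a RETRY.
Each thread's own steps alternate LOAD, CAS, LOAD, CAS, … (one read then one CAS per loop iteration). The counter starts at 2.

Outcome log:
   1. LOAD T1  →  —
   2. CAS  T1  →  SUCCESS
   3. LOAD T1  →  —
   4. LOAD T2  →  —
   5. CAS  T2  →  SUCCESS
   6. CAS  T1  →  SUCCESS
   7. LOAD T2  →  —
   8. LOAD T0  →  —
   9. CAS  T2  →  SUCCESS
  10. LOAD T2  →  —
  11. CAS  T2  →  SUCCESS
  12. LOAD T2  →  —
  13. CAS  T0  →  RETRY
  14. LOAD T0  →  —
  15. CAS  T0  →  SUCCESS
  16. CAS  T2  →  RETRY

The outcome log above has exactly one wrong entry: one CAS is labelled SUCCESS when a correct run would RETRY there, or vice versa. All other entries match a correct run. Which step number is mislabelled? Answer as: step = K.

Correct run:
T1 LOAD — after: cnt=2, r=2 — load
T1 CAS — after: cnt=3, r=2 — ok
T1 LOAD — after: cnt=3, r=3 — load
T2 LOAD — after: cnt=3, r=3 — load
T2 CAS — after: cnt=4, r=3 — ok
T1 CAS — after: cnt=4, r=3 — retry
T2 LOAD — after: cnt=4, r=4 — load
T0 LOAD — after: cnt=4, r=4 — load
T2 CAS — after: cnt=5, r=4 — ok
T2 LOAD — after: cnt=5, r=5 — load
T2 CAS — after: cnt=6, r=5 — ok
T2 LOAD — after: cnt=6, r=6 — load
T0 CAS — after: cnt=6, r=4 — retry
T0 LOAD — after: cnt=6, r=6 — load
T0 CAS — after: cnt=7, r=6 — ok
T2 CAS — after: cnt=7, r=6 — retry
Mismatch at 6.

step = 6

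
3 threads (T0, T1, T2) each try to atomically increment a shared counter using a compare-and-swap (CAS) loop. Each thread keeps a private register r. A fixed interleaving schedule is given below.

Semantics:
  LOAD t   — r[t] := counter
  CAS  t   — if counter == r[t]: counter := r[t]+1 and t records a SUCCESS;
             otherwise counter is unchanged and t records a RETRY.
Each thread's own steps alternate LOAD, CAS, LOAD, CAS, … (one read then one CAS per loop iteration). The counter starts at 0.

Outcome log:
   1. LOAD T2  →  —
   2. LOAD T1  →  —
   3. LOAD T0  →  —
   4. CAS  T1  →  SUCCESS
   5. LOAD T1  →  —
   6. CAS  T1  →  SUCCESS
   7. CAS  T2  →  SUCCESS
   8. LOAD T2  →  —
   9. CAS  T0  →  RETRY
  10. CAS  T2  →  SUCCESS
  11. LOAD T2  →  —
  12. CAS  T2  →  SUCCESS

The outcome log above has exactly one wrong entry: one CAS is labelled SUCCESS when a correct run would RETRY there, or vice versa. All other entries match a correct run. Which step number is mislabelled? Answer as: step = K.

Correct run:
[1] T2.load  rd  (counter 0, T2.r 0)
[2] T1.load  rd  (counter 0, T1.r 0)
[3] T0.load  rd  (counter 0, T0.r 0)
[4] T1.cas  hit  (counter 1, T1.r 0)
[5] T1.load  rd  (counter 1, T1.r 1)
[6] T1.cas  hit  (counter 2, T1.r 1)
[7] T2.cas  miss  (counter 2, T2.r 0)
[8] T2.load  rd  (counter 2, T2.r 2)
[9] T0.cas  miss  (counter 2, T0.r 0)
[10] T2.cas  hit  (counter 3, T2.r 2)
[11] T2.load  rd  (counter 3, T2.r 3)
[12] T2.cas  hit  (counter 4, T2.r 3)
Flip is step 7.

step = 7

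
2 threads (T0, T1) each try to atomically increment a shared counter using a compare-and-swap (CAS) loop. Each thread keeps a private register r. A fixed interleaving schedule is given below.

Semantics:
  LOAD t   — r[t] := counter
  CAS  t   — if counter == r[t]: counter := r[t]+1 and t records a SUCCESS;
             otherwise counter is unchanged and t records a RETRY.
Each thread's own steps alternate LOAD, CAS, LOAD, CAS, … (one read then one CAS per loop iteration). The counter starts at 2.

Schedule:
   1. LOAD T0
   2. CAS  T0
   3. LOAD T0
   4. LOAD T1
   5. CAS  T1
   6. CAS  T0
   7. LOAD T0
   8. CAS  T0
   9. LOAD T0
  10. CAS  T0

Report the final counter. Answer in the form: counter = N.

counter = 6

[1] T0.load  rd  (counter 2, T0.r 2)
[2] T0.cas  hit  (counter 3, T0.r 2)
[3] T0.load  rd  (counter 3, T0.r 3)
[4] T1.load  rd  (counter 3, T1.r 3)
[5] T1.cas  hit  (counter 4, T1.r 3)
[6] T0.cas  miss  (counter 4, T0.r 3)
[7] T0.load  rd  (counter 4, T0.r 4)
[8] T0.cas  hit  (counter 5, T0.r 4)
[9] T0.load  rd  (counter 5, T0.r 5)
[10] T0.cas  hit  (counter 6, T0.r 5)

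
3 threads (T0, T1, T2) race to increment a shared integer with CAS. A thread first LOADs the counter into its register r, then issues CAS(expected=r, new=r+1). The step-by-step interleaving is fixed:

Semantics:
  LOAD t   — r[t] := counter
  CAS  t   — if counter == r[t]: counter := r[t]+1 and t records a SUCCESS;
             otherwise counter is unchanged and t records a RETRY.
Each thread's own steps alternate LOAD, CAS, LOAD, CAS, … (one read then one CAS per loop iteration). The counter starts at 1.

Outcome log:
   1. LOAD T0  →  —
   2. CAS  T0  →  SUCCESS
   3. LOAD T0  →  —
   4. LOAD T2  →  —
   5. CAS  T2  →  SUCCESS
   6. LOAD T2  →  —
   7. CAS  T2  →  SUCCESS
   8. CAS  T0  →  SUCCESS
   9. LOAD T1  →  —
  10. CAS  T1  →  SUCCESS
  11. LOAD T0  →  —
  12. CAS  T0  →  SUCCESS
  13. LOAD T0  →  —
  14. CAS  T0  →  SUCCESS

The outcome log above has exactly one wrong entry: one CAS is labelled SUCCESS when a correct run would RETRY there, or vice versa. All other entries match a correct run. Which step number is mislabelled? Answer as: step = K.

Reference trace:
   1) LOAD T0:  M=1  r_T0=1
   2) CAS  T0:  M=2  r_T0=1 ✓
   3) LOAD T0:  M=2  r_T0=2
   4) LOAD T2:  M=2  r_T2=2
   5) CAS  T2:  M=3  r_T2=2 ✓
   6) LOAD T2:  M=3  r_T2=3
   7) CAS  T2:  M=4  r_T2=3 ✓
   8) CAS  T0:  M=4  r_T0=2 ✗
   9) LOAD T1:  M=4  r_T1=4
  10) CAS  T1:  M=5  r_T1=4 ✓
  11) LOAD T0:  M=5  r_T0=5
  12) CAS  T0:  M=6  r_T0=5 ✓
  13) LOAD T0:  M=6  r_T0=6
  14) CAS  T0:  M=7  r_T0=6 ✓
Flip is step 8.

step = 8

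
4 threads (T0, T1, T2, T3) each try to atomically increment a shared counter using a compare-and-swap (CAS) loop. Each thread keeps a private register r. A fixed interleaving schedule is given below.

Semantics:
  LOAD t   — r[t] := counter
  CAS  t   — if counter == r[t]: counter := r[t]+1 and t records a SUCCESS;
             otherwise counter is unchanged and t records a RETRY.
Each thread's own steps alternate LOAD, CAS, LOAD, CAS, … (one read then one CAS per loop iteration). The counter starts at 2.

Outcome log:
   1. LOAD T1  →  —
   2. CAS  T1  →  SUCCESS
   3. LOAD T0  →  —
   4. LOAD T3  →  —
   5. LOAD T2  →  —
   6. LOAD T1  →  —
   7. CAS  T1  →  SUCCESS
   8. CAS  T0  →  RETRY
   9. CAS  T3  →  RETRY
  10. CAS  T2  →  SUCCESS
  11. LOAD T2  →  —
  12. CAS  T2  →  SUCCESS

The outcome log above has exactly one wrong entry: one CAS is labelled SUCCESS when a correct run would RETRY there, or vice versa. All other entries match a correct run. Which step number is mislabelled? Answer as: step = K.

Reference trace:
T1 LOAD — after: cnt=2, r=2 — load
T1 CAS — after: cnt=3, r=2 — ok
T0 LOAD — after: cnt=3, r=3 — load
T3 LOAD — after: cnt=3, r=3 — load
T2 LOAD — after: cnt=3, r=3 — load
T1 LOAD — after: cnt=3, r=3 — load
T1 CAS — after: cnt=4, r=3 — ok
T0 CAS — after: cnt=4, r=3 — retry
T3 CAS — after: cnt=4, r=3 — retry
T2 CAS — after: cnt=4, r=3 — retry
T2 LOAD — after: cnt=4, r=4 — load
T2 CAS — after: cnt=5, r=4 — ok
Flip is step 10.

step = 10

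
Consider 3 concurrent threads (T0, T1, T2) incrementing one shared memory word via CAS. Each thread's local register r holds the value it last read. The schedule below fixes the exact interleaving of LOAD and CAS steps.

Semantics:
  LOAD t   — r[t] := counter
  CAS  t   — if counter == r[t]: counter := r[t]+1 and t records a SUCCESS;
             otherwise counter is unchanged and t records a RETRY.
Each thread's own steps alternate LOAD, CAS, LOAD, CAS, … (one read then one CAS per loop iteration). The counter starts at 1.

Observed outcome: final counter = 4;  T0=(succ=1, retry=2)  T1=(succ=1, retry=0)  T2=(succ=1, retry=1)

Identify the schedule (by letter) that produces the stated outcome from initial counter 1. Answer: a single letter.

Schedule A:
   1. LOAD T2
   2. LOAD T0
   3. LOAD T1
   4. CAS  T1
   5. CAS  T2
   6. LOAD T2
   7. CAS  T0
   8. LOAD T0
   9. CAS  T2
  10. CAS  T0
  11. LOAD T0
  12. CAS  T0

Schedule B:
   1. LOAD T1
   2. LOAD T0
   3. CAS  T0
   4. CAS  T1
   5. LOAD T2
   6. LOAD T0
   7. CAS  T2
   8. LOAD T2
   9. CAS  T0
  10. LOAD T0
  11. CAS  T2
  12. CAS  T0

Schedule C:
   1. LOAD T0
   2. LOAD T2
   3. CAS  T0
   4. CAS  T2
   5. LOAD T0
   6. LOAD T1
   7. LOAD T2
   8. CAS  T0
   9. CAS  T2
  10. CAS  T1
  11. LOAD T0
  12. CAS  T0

Simulating candidate A:
#1 T2 reads 1
#2 T0 reads 1
#3 T1 reads 1
#4 T1 CAS(1→2) writes; counter now 2
#5 T2 CAS(1→2) fails; counter now 2
#6 T2 reads 2
#7 T0 CAS(1→2) fails; counter now 2
#8 T0 reads 2
#9 T2 CAS(2→3) writes; counter now 3
#10 T0 CAS(2→3) fails; counter now 3
#11 T0 reads 3
#12 T0 CAS(3→4) writes; counter now 4

A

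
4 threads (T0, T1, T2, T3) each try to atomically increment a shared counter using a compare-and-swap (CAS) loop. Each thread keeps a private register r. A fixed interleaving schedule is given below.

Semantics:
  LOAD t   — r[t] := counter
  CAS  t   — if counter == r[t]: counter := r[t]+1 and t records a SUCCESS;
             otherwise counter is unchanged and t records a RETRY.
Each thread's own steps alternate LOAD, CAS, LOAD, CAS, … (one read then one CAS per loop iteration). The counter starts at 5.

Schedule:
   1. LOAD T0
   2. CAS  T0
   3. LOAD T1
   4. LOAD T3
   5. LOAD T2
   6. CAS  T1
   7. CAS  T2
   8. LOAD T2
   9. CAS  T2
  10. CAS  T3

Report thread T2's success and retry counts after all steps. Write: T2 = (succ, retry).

[1] T0.load  rd  (counter 5, T0.r 5)
[2] T0.cas  hit  (counter 6, T0.r 5)
[3] T1.load  rd  (counter 6, T1.r 6)
[4] T3.load  rd  (counter 6, T3.r 6)
[5] T2.load  rd  (counter 6, T2.r 6)
[6] T1.cas  hit  (counter 7, T1.r 6)
[7] T2.cas  miss  (counter 7, T2.r 6)
[8] T2.load  rd  (counter 7, T2.r 7)
[9] T2.cas  hit  (counter 8, T2.r 7)
[10] T3.cas  miss  (counter 8, T3.r 6)

T2 = (1, 1)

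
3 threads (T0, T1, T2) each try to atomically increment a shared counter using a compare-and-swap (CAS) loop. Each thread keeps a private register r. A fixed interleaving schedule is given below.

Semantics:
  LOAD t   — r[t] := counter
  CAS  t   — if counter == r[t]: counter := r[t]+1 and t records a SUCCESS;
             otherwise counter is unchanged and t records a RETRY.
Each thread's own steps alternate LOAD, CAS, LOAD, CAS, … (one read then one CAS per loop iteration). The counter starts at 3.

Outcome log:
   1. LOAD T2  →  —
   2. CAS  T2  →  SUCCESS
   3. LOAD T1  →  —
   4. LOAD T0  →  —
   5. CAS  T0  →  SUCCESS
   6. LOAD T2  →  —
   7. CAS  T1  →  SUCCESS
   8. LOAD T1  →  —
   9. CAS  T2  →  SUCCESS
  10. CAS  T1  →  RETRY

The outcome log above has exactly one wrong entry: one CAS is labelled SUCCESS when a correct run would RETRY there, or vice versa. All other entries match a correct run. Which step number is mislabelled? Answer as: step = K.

Re-executing:
T2 LOAD — after: cnt=3, r=3 — load
T2 CAS — after: cnt=4, r=3 — ok
T1 LOAD — after: cnt=4, r=4 — load
T0 LOAD — after: cnt=4, r=4 — load
T0 CAS — after: cnt=5, r=4 — ok
T2 LOAD — after: cnt=5, r=5 — load
T1 CAS — after: cnt=5, r=4 — retry
T1 LOAD — after: cnt=5, r=5 — load
T2 CAS — after: cnt=6, r=5 — ok
T1 CAS — after: cnt=6, r=5 — retry
Mismatch at 7.

step = 7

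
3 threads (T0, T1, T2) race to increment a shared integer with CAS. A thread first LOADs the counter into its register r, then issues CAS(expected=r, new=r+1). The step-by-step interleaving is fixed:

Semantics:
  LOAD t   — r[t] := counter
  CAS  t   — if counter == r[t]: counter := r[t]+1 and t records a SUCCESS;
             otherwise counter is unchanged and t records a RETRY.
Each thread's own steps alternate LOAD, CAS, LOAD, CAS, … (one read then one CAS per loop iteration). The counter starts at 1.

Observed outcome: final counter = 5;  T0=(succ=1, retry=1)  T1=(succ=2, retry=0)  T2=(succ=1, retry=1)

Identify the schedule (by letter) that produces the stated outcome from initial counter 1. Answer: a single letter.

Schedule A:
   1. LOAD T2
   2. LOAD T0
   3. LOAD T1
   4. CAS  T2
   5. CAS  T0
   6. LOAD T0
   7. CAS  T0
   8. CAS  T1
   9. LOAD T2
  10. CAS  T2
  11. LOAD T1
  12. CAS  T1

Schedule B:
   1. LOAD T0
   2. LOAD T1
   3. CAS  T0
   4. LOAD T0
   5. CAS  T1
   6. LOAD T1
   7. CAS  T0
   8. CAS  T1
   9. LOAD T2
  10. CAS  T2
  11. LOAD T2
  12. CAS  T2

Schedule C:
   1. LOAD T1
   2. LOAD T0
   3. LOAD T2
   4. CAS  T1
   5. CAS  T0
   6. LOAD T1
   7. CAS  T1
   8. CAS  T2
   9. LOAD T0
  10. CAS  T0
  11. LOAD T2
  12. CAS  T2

Run C:
step 1: T1 LOAD ⇒ load; ctr=1 reg=1
step 2: T0 LOAD ⇒ load; ctr=1 reg=1
step 3: T2 LOAD ⇒ load; ctr=1 reg=1
step 4: T1 CAS ⇒ ok; ctr=2 reg=1
step 5: T0 CAS ⇒ retry; ctr=2 reg=1
step 6: T1 LOAD ⇒ load; ctr=2 reg=2
step 7: T1 CAS ⇒ ok; ctr=3 reg=2
step 8: T2 CAS ⇒ retry; ctr=3 reg=1
step 9: T0 LOAD ⇒ load; ctr=3 reg=3
step 10: T0 CAS ⇒ ok; ctr=4 reg=3
step 11: T2 LOAD ⇒ load; ctr=4 reg=4
step 12: T2 CAS ⇒ ok; ctr=5 reg=4

C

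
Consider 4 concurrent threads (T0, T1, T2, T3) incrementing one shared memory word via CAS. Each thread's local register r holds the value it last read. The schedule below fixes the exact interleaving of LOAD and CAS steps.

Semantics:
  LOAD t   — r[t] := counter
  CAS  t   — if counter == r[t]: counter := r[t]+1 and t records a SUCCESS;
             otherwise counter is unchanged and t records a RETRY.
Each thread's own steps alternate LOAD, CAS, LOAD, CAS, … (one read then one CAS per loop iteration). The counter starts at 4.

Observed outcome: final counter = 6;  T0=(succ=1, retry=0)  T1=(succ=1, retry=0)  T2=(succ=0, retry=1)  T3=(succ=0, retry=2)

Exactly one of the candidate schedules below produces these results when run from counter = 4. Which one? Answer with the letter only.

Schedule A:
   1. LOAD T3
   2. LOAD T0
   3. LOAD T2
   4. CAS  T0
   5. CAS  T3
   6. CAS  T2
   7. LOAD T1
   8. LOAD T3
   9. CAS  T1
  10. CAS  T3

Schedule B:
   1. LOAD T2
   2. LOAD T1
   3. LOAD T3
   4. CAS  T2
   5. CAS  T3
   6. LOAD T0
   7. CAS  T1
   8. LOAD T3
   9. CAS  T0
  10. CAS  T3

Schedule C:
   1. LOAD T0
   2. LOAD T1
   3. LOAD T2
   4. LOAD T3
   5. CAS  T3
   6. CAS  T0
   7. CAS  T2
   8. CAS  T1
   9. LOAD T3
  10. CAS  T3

Tracing schedule A:
[1] T3.load  rd  (counter 4, T3.r 4)
[2] T0.load  rd  (counter 4, T0.r 4)
[3] T2.load  rd  (counter 4, T2.r 4)
[4] T0.cas  hit  (counter 5, T0.r 4)
[5] T3.cas  miss  (counter 5, T3.r 4)
[6] T2.cas  miss  (counter 5, T2.r 4)
[7] T1.load  rd  (counter 5, T1.r 5)
[8] T3.load  rd  (counter 5, T3.r 5)
[9] T1.cas  hit  (counter 6, T1.r 5)
[10] T3.cas  miss  (counter 6, T3.r 5)

A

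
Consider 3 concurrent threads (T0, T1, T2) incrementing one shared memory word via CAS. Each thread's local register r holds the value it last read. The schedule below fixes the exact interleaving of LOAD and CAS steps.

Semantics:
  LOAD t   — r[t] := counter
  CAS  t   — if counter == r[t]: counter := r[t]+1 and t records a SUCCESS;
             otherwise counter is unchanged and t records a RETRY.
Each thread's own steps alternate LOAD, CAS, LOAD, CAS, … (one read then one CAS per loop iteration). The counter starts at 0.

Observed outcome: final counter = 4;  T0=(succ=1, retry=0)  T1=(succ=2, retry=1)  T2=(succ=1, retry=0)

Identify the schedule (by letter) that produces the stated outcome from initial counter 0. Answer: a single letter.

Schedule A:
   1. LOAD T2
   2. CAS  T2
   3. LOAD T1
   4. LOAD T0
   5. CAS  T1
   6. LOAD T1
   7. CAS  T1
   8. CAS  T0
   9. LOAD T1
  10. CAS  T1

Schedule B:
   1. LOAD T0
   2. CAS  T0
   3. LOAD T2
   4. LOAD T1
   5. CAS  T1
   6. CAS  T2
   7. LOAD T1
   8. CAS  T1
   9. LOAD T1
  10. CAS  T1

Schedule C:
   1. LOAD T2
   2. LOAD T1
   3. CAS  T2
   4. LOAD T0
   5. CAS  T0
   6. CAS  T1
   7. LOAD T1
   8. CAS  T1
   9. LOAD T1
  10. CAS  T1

Tracing schedule C:
T2 LOAD — after: cnt=0, r=0 — load
T1 LOAD — after: cnt=0, r=0 — load
T2 CAS — after: cnt=1, r=0 — ok
T0 LOAD — after: cnt=1, r=1 — load
T0 CAS — after: cnt=2, r=1 — ok
T1 CAS — after: cnt=2, r=0 — retry
T1 LOAD — after: cnt=2, r=2 — load
T1 CAS — after: cnt=3, r=2 — ok
T1 LOAD — after: cnt=3, r=3 — load
T1 CAS — after: cnt=4, r=3 — ok

C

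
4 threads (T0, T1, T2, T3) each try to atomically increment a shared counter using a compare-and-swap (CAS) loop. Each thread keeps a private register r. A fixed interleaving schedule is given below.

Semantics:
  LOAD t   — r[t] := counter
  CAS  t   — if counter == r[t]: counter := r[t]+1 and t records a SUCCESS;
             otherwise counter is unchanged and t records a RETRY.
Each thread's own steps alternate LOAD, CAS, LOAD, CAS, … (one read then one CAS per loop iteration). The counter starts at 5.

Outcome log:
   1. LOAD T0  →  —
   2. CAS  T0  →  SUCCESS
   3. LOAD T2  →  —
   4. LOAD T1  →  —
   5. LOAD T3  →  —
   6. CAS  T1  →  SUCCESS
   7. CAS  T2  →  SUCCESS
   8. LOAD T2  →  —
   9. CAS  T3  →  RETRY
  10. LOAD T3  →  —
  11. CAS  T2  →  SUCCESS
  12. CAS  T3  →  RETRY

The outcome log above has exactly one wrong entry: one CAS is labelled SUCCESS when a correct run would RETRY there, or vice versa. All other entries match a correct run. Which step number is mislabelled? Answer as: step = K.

Re-executing:
#1 T0 reads 5
#2 T0 CAS(5→6) writes; counter now 6
#3 T2 reads 6
#4 T1 reads 6
#5 T3 reads 6
#6 T1 CAS(6→7) writes; counter now 7
#7 T2 CAS(6→7) fails; counter now 7
#8 T2 reads 7
#9 T3 CAS(6→7) fails; counter now 7
#10 T3 reads 7
#11 T2 CAS(7→8) writes; counter now 8
#12 T3 CAS(7→8) fails; counter now 8
Log disagrees first at step 7.

step = 7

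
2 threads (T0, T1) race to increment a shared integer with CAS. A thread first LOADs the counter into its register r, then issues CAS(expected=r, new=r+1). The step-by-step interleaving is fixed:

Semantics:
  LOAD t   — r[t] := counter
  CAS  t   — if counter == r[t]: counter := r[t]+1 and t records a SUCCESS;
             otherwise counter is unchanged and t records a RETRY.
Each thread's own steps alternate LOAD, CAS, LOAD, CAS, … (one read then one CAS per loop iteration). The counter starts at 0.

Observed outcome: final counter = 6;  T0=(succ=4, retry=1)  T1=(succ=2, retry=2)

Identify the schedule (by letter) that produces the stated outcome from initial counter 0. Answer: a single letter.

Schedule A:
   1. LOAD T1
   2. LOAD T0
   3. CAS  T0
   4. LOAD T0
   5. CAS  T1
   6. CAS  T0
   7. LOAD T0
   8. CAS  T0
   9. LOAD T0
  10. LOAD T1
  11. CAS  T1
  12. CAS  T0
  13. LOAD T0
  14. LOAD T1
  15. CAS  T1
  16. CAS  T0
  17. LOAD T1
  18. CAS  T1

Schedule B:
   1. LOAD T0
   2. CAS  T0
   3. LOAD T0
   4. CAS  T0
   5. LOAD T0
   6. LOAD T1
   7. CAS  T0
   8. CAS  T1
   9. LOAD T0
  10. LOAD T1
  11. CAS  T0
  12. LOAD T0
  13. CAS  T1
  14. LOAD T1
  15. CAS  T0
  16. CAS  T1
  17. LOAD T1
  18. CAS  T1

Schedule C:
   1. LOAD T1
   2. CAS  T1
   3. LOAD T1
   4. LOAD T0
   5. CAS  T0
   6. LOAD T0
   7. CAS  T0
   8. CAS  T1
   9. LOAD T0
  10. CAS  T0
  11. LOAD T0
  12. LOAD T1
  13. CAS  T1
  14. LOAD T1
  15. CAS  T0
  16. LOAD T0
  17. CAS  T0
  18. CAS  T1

Tracing schedule C:
1. LOAD T1 → mem=0 r[T1]=0 [LOAD]
2. CAS T1 → mem=1 r[T1]=0 [OK]
3. LOAD T1 → mem=1 r[T1]=1 [LOAD]
4. LOAD T0 → mem=1 r[T0]=1 [LOAD]
5. CAS T0 → mem=2 r[T0]=1 [OK]
6. LOAD T0 → mem=2 r[T0]=2 [LOAD]
7. CAS T0 → mem=3 r[T0]=2 [OK]
8. CAS T1 → mem=3 r[T1]=1 [RETRY]
9. LOAD T0 → mem=3 r[T0]=3 [LOAD]
10. CAS T0 → mem=4 r[T0]=3 [OK]
11. LOAD T0 → mem=4 r[T0]=4 [LOAD]
12. LOAD T1 → mem=4 r[T1]=4 [LOAD]
13. CAS T1 → mem=5 r[T1]=4 [OK]
14. LOAD T1 → mem=5 r[T1]=5 [LOAD]
15. CAS T0 → mem=5 r[T0]=4 [RETRY]
16. LOAD T0 → mem=5 r[T0]=5 [LOAD]
17. CAS T0 → mem=6 r[T0]=5 [OK]
18. CAS T1 → mem=6 r[T1]=5 [RETRY]

C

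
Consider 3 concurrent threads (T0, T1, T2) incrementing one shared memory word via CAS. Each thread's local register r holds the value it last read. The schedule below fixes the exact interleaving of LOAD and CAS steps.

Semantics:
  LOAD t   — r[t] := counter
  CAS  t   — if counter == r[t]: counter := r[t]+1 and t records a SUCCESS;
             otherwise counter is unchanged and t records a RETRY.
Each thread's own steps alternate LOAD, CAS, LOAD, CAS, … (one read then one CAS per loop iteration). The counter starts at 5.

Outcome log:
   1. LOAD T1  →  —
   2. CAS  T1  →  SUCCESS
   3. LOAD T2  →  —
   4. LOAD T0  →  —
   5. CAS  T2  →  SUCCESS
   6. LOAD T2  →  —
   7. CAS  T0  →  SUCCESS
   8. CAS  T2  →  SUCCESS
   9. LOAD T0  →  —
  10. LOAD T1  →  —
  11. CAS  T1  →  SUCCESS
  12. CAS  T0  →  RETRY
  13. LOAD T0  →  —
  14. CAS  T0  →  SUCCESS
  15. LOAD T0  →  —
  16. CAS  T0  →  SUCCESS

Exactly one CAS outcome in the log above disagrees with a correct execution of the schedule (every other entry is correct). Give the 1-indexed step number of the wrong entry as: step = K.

step = 7

Correct run:
T1 LOAD — after: cnt=5, r=5 — load
T1 CAS — after: cnt=6, r=5 — ok
T2 LOAD — after: cnt=6, r=6 — load
T0 LOAD — after: cnt=6, r=6 — load
T2 CAS — after: cnt=7, r=6 — ok
T2 LOAD — after: cnt=7, r=7 — load
T0 CAS — after: cnt=7, r=6 — retry
T2 CAS — after: cnt=8, r=7 — ok
T0 LOAD — after: cnt=8, r=8 — load
T1 LOAD — after: cnt=8, r=8 — load
T1 CAS — after: cnt=9, r=8 — ok
T0 CAS — after: cnt=9, r=8 — retry
T0 LOAD — after: cnt=9, r=9 — load
T0 CAS — after: cnt=10, r=9 — ok
T0 LOAD — after: cnt=10, r=10 — load
T0 CAS — after: cnt=11, r=10 — ok
Log disagrees first at step 7.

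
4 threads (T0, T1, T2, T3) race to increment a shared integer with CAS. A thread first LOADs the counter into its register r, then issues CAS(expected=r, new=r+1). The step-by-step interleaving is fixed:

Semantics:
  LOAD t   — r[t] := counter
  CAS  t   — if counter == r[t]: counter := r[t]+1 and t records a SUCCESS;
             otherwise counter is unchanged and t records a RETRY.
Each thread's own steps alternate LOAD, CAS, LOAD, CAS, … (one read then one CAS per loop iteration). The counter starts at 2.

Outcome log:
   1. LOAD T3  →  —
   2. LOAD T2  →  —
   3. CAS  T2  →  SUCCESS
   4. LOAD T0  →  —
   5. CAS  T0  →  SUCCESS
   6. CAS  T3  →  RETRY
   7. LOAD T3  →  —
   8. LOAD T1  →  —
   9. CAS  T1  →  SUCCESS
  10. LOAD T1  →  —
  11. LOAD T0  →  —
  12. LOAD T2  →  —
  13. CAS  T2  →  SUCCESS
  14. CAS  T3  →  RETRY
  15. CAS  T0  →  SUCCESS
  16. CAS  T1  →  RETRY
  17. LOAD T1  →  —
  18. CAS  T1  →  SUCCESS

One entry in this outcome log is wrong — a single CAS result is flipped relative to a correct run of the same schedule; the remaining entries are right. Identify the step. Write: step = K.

Correct run:
[1] T3.load  rd  (counter 2, T3.r 2)
[2] T2.load  rd  (counter 2, T2.r 2)
[3] T2.cas  hit  (counter 3, T2.r 2)
[4] T0.load  rd  (counter 3, T0.r 3)
[5] T0.cas  hit  (counter 4, T0.r 3)
[6] T3.cas  miss  (counter 4, T3.r 2)
[7] T3.load  rd  (counter 4, T3.r 4)
[8] T1.load  rd  (counter 4, T1.r 4)
[9] T1.cas  hit  (counter 5, T1.r 4)
[10] T1.load  rd  (counter 5, T1.r 5)
[11] T0.load  rd  (counter 5, T0.r 5)
[12] T2.load  rd  (counter 5, T2.r 5)
[13] T2.cas  hit  (counter 6, T2.r 5)
[14] T3.cas  miss  (counter 6, T3.r 4)
[15] T0.cas  miss  (counter 6, T0.r 5)
[16] T1.cas  miss  (counter 6, T1.r 5)
[17] T1.load  rd  (counter 6, T1.r 6)
[18] T1.cas  hit  (counter 7, T1.r 6)
Flip is step 15.

step = 15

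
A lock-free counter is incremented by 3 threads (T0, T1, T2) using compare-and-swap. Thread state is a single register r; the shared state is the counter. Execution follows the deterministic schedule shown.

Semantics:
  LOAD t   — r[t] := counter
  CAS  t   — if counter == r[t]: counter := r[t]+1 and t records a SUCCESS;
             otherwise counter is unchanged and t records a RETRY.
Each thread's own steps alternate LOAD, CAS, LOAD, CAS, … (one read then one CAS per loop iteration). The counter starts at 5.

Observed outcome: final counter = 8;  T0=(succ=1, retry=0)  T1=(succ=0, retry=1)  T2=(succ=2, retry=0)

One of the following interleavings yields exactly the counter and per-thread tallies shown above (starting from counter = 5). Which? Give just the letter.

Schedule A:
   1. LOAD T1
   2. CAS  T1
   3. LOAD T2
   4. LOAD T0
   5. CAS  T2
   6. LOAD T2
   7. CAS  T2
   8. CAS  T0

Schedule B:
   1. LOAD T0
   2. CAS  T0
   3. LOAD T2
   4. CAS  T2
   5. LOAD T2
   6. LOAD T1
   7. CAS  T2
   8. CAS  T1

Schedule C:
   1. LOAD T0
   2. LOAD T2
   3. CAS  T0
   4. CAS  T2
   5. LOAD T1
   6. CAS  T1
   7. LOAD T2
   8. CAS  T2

B

Run B:
step 1: T0 LOAD ⇒ load; ctr=5 reg=5
step 2: T0 CAS ⇒ ok; ctr=6 reg=5
step 3: T2 LOAD ⇒ load; ctr=6 reg=6
step 4: T2 CAS ⇒ ok; ctr=7 reg=6
step 5: T2 LOAD ⇒ load; ctr=7 reg=7
step 6: T1 LOAD ⇒ load; ctr=7 reg=7
step 7: T2 CAS ⇒ ok; ctr=8 reg=7
step 8: T1 CAS ⇒ retry; ctr=8 reg=7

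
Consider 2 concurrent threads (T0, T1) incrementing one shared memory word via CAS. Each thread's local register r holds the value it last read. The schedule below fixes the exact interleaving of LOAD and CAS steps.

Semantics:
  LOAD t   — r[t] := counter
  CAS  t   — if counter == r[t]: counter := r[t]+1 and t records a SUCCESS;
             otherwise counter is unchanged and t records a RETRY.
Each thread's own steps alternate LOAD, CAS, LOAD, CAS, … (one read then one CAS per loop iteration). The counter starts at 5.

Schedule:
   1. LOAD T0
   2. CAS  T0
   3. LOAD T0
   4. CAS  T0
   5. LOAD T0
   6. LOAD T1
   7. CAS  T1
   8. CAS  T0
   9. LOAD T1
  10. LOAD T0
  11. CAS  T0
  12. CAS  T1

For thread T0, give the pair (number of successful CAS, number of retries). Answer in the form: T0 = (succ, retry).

T0 LOAD — after: cnt=5, r=5 — load
T0 CAS — after: cnt=6, r=5 — ok
T0 LOAD — after: cnt=6, r=6 — load
T0 CAS — after: cnt=7, r=6 — ok
T0 LOAD — after: cnt=7, r=7 — load
T1 LOAD — after: cnt=7, r=7 — load
T1 CAS — after: cnt=8, r=7 — ok
T0 CAS — after: cnt=8, r=7 — retry
T1 LOAD — after: cnt=8, r=8 — load
T0 LOAD — after: cnt=8, r=8 — load
T0 CAS — after: cnt=9, r=8 — ok
T1 CAS — after: cnt=9, r=8 — retry

T0 = (3, 1)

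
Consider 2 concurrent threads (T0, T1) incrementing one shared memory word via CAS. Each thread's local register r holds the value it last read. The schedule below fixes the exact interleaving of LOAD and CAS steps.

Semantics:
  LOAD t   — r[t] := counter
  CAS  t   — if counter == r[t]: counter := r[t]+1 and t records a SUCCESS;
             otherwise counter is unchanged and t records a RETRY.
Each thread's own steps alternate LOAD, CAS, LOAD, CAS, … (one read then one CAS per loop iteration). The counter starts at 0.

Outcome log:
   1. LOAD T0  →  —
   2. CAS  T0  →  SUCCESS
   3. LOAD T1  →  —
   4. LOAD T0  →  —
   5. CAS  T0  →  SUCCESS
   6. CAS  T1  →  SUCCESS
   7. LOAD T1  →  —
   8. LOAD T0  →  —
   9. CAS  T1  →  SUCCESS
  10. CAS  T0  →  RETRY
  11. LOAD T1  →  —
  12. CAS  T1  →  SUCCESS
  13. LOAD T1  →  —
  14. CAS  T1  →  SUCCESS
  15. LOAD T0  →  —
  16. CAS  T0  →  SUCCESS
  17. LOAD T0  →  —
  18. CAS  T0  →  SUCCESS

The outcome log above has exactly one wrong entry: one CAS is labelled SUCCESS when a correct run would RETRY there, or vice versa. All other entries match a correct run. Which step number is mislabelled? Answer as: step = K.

Re-executing:
step 1: T0 LOAD ⇒ load; ctr=0 reg=0
step 2: T0 CAS ⇒ ok; ctr=1 reg=0
step 3: T1 LOAD ⇒ load; ctr=1 reg=1
step 4: T0 LOAD ⇒ load; ctr=1 reg=1
step 5: T0 CAS ⇒ ok; ctr=2 reg=1
step 6: T1 CAS ⇒ retry; ctr=2 reg=1
step 7: T1 LOAD ⇒ load; ctr=2 reg=2
step 8: T0 LOAD ⇒ load; ctr=2 reg=2
step 9: T1 CAS ⇒ ok; ctr=3 reg=2
step 10: T0 CAS ⇒ retry; ctr=3 reg=2
step 11: T1 LOAD ⇒ load; ctr=3 reg=3
step 12: T1 CAS ⇒ ok; ctr=4 reg=3
step 13: T1 LOAD ⇒ load; ctr=4 reg=4
step 14: T1 CAS ⇒ ok; ctr=5 reg=4
step 15: T0 LOAD ⇒ load; ctr=5 reg=5
step 16: T0 CAS ⇒ ok; ctr=6 reg=5
step 17: T0 LOAD ⇒ load; ctr=6 reg=6
step 18: T0 CAS ⇒ ok; ctr=7 reg=6
Mismatch at 6.

step = 6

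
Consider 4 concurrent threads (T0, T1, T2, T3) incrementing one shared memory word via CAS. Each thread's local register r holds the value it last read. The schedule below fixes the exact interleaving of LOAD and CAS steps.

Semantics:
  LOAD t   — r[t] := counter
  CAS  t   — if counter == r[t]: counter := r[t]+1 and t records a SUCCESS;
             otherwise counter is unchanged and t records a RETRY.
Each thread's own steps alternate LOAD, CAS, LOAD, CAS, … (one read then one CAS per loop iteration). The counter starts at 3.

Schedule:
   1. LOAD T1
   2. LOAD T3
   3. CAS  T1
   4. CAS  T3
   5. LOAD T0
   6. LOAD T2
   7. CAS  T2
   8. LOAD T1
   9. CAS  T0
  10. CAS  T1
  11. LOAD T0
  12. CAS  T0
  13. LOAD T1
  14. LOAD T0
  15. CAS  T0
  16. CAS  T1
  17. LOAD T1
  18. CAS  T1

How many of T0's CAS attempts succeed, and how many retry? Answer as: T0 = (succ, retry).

T0 = (2, 1)

[1] T1.load  rd  (counter 3, T1.r 3)
[2] T3.load  rd  (counter 3, T3.r 3)
[3] T1.cas  hit  (counter 4, T1.r 3)
[4] T3.cas  miss  (counter 4, T3.r 3)
[5] T0.load  rd  (counter 4, T0.r 4)
[6] T2.load  rd  (counter 4, T2.r 4)
[7] T2.cas  hit  (counter 5, T2.r 4)
[8] T1.load  rd  (counter 5, T1.r 5)
[9] T0.cas  miss  (counter 5, T0.r 4)
[10] T1.cas  hit  (counter 6, T1.r 5)
[11] T0.load  rd  (counter 6, T0.r 6)
[12] T0.cas  hit  (counter 7, T0.r 6)
[13] T1.load  rd  (counter 7, T1.r 7)
[14] T0.load  rd  (counter 7, T0.r 7)
[15] T0.cas  hit  (counter 8, T0.r 7)
[16] T1.cas  miss  (counter 8, T1.r 7)
[17] T1.load  rd  (counter 8, T1.r 8)
[18] T1.cas  hit  (counter 9, T1.r 8)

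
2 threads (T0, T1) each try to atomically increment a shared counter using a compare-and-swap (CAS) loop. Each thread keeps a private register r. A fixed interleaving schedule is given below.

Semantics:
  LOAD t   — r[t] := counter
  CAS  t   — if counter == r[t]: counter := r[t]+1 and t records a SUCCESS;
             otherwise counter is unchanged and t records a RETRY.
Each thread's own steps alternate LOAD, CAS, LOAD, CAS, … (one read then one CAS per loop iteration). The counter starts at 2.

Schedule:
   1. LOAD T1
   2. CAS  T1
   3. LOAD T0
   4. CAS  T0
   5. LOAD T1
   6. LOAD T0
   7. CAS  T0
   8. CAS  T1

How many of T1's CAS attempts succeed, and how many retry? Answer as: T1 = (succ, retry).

step 1: T1 LOAD ⇒ load; ctr=2 reg=2
step 2: T1 CAS ⇒ ok; ctr=3 reg=2
step 3: T0 LOAD ⇒ load; ctr=3 reg=3
step 4: T0 CAS ⇒ ok; ctr=4 reg=3
step 5: T1 LOAD ⇒ load; ctr=4 reg=4
step 6: T0 LOAD ⇒ load; ctr=4 reg=4
step 7: T0 CAS ⇒ ok; ctr=5 reg=4
step 8: T1 CAS ⇒ retry; ctr=5 reg=4

T1 = (1, 1)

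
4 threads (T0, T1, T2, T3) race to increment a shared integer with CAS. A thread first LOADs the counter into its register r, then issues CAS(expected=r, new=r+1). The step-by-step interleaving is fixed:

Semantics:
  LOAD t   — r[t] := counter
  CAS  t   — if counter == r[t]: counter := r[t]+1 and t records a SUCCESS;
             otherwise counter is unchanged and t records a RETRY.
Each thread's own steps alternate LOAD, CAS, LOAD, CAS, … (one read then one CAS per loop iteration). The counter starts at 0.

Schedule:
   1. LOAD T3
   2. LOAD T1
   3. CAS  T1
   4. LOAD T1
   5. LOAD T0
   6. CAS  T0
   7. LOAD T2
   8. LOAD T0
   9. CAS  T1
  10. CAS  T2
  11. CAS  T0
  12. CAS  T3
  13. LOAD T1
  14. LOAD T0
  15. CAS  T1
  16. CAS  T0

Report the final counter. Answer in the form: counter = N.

counter = 4

   1) LOAD T3:  M=0  r_T3=0
   2) LOAD T1:  M=0  r_T1=0
   3) CAS  T1:  M=1  r_T1=0 ✓
   4) LOAD T1:  M=1  r_T1=1
   5) LOAD T0:  M=1  r_T0=1
   6) CAS  T0:  M=2  r_T0=1 ✓
   7) LOAD T2:  M=2  r_T2=2
   8) LOAD T0:  M=2  r_T0=2
   9) CAS  T1:  M=2  r_T1=1 ✗
  10) CAS  T2:  M=3  r_T2=2 ✓
  11) CAS  T0:  M=3  r_T0=2 ✗
  12) CAS  T3:  M=3  r_T3=0 ✗
  13) LOAD T1:  M=3  r_T1=3
  14) LOAD T0:  M=3  r_T0=3
  15) CAS  T1:  M=4  r_T1=3 ✓
  16) CAS  T0:  M=4  r_T0=3 ✗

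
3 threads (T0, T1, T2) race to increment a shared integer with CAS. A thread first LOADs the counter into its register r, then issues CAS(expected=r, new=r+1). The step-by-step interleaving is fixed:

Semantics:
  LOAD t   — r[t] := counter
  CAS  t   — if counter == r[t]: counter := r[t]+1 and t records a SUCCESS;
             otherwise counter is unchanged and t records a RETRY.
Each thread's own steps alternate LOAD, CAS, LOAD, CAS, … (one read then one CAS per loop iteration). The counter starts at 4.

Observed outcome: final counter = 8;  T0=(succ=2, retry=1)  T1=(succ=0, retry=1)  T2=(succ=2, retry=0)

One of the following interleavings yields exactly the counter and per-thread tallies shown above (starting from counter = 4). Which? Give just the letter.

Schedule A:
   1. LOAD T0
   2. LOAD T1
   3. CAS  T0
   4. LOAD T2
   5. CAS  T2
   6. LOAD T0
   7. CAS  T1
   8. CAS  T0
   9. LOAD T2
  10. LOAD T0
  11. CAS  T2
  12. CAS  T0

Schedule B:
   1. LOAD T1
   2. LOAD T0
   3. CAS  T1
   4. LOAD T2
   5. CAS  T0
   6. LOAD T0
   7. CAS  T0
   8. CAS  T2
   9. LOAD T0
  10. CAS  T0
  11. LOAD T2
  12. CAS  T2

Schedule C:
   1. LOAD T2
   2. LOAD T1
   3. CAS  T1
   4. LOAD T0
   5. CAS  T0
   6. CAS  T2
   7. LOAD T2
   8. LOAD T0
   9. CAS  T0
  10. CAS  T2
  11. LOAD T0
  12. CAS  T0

A

Simulating candidate A:
   1) LOAD T0:  M=4  r_T0=4
   2) LOAD T1:  M=4  r_T1=4
   3) CAS  T0:  M=5  r_T0=4 ✓
   4) LOAD T2:  M=5  r_T2=5
   5) CAS  T2:  M=6  r_T2=5 ✓
   6) LOAD T0:  M=6  r_T0=6
   7) CAS  T1:  M=6  r_T1=4 ✗
   8) CAS  T0:  M=7  r_T0=6 ✓
   9) LOAD T2:  M=7  r_T2=7
  10) LOAD T0:  M=7  r_T0=7
  11) CAS  T2:  M=8  r_T2=7 ✓
  12) CAS  T0:  M=8  r_T0=7 ✗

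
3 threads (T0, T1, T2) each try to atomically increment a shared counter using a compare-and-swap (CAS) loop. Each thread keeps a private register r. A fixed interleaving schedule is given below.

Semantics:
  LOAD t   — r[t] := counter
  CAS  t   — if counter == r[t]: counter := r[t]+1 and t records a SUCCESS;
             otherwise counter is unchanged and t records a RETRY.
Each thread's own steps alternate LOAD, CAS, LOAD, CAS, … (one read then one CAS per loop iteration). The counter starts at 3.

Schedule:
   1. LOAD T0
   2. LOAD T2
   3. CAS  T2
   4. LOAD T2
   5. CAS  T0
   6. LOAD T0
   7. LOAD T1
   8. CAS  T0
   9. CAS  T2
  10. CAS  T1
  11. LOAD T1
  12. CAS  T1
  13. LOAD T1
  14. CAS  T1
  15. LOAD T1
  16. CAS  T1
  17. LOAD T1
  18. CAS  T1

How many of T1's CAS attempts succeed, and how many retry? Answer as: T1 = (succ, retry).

[1] T0.load  rd  (counter 3, T0.r 3)
[2] T2.load  rd  (counter 3, T2.r 3)
[3] T2.cas  hit  (counter 4, T2.r 3)
[4] T2.load  rd  (counter 4, T2.r 4)
[5] T0.cas  miss  (counter 4, T0.r 3)
[6] T0.load  rd  (counter 4, T0.r 4)
[7] T1.load  rd  (counter 4, T1.r 4)
[8] T0.cas  hit  (counter 5, T0.r 4)
[9] T2.cas  miss  (counter 5, T2.r 4)
[10] T1.cas  miss  (counter 5, T1.r 4)
[11] T1.load  rd  (counter 5, T1.r 5)
[12] T1.cas  hit  (counter 6, T1.r 5)
[13] T1.load  rd  (counter 6, T1.r 6)
[14] T1.cas  hit  (counter 7, T1.r 6)
[15] T1.load  rd  (counter 7, T1.r 7)
[16] T1.cas  hit  (counter 8, T1.r 7)
[17] T1.load  rd  (counter 8, T1.r 8)
[18] T1.cas  hit  (counter 9, T1.r 8)

T1 = (4, 1)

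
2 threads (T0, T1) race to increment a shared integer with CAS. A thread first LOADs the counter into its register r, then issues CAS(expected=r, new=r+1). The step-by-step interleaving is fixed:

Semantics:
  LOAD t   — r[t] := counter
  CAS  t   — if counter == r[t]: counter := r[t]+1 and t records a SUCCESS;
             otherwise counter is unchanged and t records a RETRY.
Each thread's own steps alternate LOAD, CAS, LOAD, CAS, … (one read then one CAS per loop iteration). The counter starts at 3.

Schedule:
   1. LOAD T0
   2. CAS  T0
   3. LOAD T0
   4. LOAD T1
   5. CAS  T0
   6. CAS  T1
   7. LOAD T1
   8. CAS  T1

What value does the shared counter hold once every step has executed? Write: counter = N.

counter = 6

#1 T0 reads 3
#2 T0 CAS(3→4) writes; counter now 4
#3 T0 reads 4
#4 T1 reads 4
#5 T0 CAS(4→5) writes; counter now 5
#6 T1 CAS(4→5) fails; counter now 5
#7 T1 reads 5
#8 T1 CAS(5→6) writes; counter now 6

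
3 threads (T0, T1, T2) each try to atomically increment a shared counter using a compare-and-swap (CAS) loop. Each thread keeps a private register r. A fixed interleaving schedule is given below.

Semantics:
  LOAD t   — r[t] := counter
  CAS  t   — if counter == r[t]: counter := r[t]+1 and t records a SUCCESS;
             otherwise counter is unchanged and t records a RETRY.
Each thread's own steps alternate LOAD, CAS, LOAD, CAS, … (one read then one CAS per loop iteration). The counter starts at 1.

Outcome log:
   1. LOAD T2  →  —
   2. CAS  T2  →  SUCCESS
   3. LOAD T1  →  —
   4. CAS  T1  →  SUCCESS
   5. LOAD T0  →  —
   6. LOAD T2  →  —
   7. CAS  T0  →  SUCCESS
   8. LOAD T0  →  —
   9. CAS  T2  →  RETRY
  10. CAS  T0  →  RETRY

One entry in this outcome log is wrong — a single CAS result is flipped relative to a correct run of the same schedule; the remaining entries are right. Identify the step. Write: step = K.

step = 10

Reference trace:
T2 LOAD — after: cnt=1, r=1 — load
T2 CAS — after: cnt=2, r=1 — ok
T1 LOAD — after: cnt=2, r=2 — load
T1 CAS — after: cnt=3, r=2 — ok
T0 LOAD — after: cnt=3, r=3 — load
T2 LOAD — after: cnt=3, r=3 — load
T0 CAS — after: cnt=4, r=3 — ok
T0 LOAD — after: cnt=4, r=4 — load
T2 CAS — after: cnt=4, r=3 — retry
T0 CAS — after: cnt=5, r=4 — ok
Log disagrees first at step 10.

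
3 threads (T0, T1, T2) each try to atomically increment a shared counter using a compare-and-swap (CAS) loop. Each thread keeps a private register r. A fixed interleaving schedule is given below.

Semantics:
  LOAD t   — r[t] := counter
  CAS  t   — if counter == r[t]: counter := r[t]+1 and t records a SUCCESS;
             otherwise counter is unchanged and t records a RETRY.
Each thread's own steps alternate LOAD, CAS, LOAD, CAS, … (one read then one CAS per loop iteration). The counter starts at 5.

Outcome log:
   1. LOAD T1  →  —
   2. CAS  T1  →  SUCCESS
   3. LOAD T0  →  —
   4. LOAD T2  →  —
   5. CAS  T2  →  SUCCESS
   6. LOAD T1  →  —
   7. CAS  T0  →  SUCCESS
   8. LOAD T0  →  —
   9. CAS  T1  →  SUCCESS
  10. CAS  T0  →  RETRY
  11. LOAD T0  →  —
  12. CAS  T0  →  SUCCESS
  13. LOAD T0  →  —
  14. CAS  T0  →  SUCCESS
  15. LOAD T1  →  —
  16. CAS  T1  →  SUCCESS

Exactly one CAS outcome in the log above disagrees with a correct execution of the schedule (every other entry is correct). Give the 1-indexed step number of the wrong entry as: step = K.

step = 7

Correct run:
[1] T1.load  rd  (counter 5, T1.r 5)
[2] T1.cas  hit  (counter 6, T1.r 5)
[3] T0.load  rd  (counter 6, T0.r 6)
[4] T2.load  rd  (counter 6, T2.r 6)
[5] T2.cas  hit  (counter 7, T2.r 6)
[6] T1.load  rd  (counter 7, T1.r 7)
[7] T0.cas  miss  (counter 7, T0.r 6)
[8] T0.load  rd  (counter 7, T0.r 7)
[9] T1.cas  hit  (counter 8, T1.r 7)
[10] T0.cas  miss  (counter 8, T0.r 7)
[11] T0.load  rd  (counter 8, T0.r 8)
[12] T0.cas  hit  (counter 9, T0.r 8)
[13] T0.load  rd  (counter 9, T0.r 9)
[14] T0.cas  hit  (counter 10, T0.r 9)
[15] T1.load  rd  (counter 10, T1.r 10)
[16] T1.cas  hit  (counter 11, T1.r 10)
Flip is step 7.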